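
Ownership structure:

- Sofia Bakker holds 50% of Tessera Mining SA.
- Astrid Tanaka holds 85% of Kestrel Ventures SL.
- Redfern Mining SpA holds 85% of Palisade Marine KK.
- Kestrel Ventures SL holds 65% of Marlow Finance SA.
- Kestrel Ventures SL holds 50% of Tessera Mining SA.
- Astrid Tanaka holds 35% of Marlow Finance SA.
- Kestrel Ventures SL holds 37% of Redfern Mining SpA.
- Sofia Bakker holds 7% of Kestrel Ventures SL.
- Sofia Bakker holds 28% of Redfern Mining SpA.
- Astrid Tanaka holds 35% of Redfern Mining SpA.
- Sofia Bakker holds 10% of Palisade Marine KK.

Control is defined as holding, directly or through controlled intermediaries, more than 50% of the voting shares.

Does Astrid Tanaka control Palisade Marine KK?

Astrid holds 85% of Kestrel, so Astrid controls Kestrel.
Kestrel and Astrid together hold 37% + 35% = 72% of Redfern, so Astrid controls Redfern.
Redfern holds 85% of Palisade, so Astrid controls Palisade.

Yes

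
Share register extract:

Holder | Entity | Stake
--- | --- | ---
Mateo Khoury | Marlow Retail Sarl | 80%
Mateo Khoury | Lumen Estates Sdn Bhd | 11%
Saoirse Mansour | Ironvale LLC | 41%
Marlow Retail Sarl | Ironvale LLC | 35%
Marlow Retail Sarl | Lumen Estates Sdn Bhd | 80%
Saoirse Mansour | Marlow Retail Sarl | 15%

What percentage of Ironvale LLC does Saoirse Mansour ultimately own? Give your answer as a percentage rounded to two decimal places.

Saoirse reaches Ironvale along 2 paths.
Via Marlow: 15% × 35% = 5.25%.
Direct stake: 41% = 41%.
Total: 5.25% + 41% = 46.25%.

46.25%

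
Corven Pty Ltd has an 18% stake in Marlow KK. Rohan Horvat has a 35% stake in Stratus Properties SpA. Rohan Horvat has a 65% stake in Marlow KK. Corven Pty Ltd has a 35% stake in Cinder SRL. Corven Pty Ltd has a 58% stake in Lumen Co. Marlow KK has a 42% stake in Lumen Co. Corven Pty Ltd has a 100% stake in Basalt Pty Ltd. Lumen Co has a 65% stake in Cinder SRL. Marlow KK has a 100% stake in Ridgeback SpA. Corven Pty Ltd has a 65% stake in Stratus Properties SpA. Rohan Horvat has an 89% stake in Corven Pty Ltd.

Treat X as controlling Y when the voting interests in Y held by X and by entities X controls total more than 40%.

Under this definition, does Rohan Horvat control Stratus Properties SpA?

Rohan holds 89% of Corven, so Rohan controls Corven.
Corven and Rohan together hold 65% + 35% = 100% of Stratus, so Rohan controls Stratus.

Yes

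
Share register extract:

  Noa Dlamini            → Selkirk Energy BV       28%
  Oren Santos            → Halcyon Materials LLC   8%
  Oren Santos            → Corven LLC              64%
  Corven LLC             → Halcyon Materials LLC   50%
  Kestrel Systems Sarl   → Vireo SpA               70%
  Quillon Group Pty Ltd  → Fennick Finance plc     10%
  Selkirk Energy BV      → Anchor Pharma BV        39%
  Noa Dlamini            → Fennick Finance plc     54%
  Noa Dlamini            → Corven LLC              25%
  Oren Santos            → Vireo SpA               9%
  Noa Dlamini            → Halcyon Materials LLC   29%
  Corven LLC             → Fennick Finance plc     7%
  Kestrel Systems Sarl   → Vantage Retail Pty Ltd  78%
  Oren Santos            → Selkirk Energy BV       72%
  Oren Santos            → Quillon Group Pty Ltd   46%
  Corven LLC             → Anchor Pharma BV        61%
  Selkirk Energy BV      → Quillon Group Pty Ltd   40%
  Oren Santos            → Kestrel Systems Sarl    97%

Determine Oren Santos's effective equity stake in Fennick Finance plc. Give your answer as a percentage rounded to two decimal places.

Oren reaches Fennick along 3 paths.
Via Selkirk → Quillon: 72% × 40% × 10% = 2.88%.
Via Quillon: 46% × 10% = 4.6%.
Via Corven: 64% × 7% = 4.48%.
Total: 2.88% + 4.6% + 4.48% = 11.96%.

11.96%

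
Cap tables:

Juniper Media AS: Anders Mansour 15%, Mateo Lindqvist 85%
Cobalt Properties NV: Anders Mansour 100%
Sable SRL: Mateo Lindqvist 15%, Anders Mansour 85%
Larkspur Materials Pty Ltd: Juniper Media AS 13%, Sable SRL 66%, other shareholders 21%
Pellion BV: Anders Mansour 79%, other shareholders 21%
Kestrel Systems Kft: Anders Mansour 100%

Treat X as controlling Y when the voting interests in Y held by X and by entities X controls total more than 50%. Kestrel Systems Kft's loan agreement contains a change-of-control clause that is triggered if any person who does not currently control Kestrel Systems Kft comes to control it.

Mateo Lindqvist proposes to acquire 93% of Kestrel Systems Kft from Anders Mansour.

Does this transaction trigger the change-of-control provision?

The purchase adds only to Mateo's holdings (Anders's stake shrinks), so Mateo is the only person who could newly come to control Kestrel.
Mateo holds 85% of Juniper, so Mateo controls Juniper.
Neither Mateo nor any entity Mateo controls holds any voting interest in Kestrel.
So before the transaction, Mateo does not control Kestrel.
After the purchase, Mateo holds 93% of Kestrel directly, and Anders's stake falls to 7%.
Mateo holds 93% of Kestrel, so Mateo controls Kestrel.
Mateo did not control Kestrel before and does after, so the clause is triggered.

Yes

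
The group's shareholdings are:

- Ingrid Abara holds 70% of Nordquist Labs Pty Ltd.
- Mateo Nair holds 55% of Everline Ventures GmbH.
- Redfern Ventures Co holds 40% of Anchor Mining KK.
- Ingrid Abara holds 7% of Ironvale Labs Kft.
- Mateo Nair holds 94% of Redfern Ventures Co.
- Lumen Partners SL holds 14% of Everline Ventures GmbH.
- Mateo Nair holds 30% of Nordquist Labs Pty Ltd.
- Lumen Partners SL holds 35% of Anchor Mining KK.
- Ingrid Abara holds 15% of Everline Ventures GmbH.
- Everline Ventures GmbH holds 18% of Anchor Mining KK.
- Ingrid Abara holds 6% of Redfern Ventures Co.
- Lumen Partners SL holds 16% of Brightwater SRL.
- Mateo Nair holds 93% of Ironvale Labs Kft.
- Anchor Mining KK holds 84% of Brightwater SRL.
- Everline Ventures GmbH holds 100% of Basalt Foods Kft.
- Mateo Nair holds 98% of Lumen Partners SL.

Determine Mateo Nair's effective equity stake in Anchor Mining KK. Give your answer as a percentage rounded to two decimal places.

Mateo reaches Anchor along 4 paths.
Via Redfern: 94% × 40% = 37.6%.
Via Lumen: 98% × 35% = 34.3%.
Via Everline: 55% × 18% = 9.9%.
Via Lumen → Everline: 98% × 14% × 18% = 2.4696%.
Total: 37.6% + 34.3% + 9.9% + 2.4696% = 84.2696%.
Rounded: 84.27%.

84.27%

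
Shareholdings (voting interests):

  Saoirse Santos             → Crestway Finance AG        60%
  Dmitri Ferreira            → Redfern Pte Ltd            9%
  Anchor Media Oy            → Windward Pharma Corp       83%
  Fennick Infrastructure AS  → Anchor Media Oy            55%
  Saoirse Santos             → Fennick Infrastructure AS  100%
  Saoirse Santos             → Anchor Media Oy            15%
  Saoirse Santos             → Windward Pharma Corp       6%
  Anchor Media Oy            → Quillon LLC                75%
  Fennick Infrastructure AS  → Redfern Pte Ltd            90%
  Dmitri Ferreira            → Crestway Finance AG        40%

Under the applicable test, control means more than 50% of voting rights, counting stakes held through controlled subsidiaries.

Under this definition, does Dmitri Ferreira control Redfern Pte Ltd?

No

Dmitri's largest direct stake is 40% in Crestway, which does not meet the threshold, so Dmitri controls no company.
In Redfern, Dmitri's side holds only 9%, not > 50%.
So Dmitri does not control Redfern.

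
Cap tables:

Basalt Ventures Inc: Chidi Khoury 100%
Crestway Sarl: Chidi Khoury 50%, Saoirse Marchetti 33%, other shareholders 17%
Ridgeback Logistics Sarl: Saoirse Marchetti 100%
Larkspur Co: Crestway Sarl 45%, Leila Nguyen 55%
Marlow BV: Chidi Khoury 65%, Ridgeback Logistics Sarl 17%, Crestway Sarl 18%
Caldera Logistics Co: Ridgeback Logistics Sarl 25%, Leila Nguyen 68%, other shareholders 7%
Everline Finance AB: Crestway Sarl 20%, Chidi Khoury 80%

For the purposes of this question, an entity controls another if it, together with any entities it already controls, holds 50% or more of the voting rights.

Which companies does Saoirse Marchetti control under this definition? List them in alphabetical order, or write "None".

Saoirse holds 100% of Ridgeback, so Saoirse controls Ridgeback.
No other company's threshold is met.

Ridgeback Logistics Sarl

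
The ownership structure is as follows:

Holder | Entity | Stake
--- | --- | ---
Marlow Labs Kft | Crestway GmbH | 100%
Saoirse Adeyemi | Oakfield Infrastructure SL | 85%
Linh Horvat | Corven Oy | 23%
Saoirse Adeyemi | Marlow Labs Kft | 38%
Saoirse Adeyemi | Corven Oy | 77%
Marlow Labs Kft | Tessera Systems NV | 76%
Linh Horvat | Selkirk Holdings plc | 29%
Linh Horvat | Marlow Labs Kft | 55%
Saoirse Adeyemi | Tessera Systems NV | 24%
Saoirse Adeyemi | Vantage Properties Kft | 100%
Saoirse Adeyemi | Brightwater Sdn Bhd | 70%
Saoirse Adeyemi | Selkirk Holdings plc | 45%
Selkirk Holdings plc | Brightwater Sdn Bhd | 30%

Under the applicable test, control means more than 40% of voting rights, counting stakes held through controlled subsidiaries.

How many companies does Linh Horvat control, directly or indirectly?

Linh holds 55% of Marlow, so Linh controls Marlow.
Marlow holds 76% of Tessera, so Linh controls Tessera.
Marlow holds 100% of Crestway, so Linh controls Crestway.
No other company's threshold is met.
Linh controls 3 companies.

3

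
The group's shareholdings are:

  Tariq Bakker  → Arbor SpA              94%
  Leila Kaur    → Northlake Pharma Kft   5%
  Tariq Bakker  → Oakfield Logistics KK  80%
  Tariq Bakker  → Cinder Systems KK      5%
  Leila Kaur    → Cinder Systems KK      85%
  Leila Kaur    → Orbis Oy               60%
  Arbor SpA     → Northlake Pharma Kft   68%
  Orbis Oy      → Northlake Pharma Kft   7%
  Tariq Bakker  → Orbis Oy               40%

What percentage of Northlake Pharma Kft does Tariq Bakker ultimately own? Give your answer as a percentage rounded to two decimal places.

Tariq reaches Northlake along 2 paths.
Via Arbor: 94% × 68% = 63.92%.
Via Orbis: 40% × 7% = 2.8%.
Total: 63.92% + 2.8% = 66.72%.

66.72%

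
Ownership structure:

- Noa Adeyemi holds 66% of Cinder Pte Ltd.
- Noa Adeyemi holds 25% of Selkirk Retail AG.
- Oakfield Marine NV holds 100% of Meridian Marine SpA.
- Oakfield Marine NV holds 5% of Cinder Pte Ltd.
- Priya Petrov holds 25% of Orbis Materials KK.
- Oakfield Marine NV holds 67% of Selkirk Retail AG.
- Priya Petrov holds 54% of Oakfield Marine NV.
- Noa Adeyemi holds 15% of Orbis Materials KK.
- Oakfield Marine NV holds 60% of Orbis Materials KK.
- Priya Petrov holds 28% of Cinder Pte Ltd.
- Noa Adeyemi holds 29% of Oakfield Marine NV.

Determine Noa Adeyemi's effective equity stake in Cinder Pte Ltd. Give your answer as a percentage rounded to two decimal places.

67.45%

Noa reaches Cinder along 2 paths.
Direct stake: 66% = 66%.
Via Oakfield: 29% × 5% = 1.45%.
Total: 66% + 1.45% = 67.45%.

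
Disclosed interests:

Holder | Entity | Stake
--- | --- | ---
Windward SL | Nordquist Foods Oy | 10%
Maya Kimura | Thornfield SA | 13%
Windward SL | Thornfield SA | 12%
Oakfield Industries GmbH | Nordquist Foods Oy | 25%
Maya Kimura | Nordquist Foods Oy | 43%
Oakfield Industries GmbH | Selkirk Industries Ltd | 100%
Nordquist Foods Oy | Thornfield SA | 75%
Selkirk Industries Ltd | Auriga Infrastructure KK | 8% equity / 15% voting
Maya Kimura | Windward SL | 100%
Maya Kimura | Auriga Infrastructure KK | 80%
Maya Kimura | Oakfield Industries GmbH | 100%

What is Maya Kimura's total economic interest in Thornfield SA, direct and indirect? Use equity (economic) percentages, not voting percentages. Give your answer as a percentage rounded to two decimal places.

83.50%

Maya reaches Thornfield along 5 paths.
Direct stake: 13% = 13%.
Via Windward: 100% × 12% = 12%.
Via Windward → Nordquist: 100% × 10% × 75% = 7.5%.
Via Nordquist: 43% × 75% = 32.25%.
Via Oakfield → Nordquist: 100% × 25% × 75% = 18.75%.
Total: 13% + 12% + 7.5% + 32.25% + 18.75% = 83.5%.
Rounded: 83.50%.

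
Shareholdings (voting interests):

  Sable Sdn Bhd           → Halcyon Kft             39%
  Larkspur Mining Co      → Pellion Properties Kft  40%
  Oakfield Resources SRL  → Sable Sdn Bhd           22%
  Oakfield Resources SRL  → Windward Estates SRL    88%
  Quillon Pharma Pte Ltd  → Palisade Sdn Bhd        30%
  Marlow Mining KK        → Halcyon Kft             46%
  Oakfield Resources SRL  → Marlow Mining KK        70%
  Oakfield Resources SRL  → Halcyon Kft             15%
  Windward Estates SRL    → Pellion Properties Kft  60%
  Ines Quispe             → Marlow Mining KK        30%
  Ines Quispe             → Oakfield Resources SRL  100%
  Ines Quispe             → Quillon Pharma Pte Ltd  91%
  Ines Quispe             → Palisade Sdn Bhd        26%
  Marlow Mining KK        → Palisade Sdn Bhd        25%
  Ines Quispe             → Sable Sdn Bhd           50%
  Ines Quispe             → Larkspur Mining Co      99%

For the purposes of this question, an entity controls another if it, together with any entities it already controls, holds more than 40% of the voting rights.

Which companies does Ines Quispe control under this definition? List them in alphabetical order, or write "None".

Ines holds 99% of Larkspur, so Ines controls Larkspur.
Ines holds 100% of Oakfield, so Ines controls Oakfield.
Oakfield and Ines together hold 22% + 50% = 72% of Sable, so Ines controls Sable.
Oakfield holds 88% of Windward, so Ines controls Windward.
Oakfield and Ines together hold 70% + 30% = 100% of Marlow, so Ines controls Marlow.
Ines holds 91% of Quillon, so Ines controls Quillon.
Larkspur and Windward together hold 40% + 60% = 100% of Pellion, so Ines controls Pellion.
Marlow and Ines and Quillon together hold 25% + 26% + 30% = 81% of Palisade, so Ines controls Palisade.
Oakfield and Marlow and Sable together hold 15% + 46% + 39% = 100% of Halcyon, so Ines controls Halcyon.

Halcyon Kft, Larkspur Mining Co, Marlow Mining KK, Oakfield Resources SRL, Palisade Sdn Bhd, Pellion Properties Kft, Quillon Pharma Pte Ltd, Sable Sdn Bhd, Windward Estates SRL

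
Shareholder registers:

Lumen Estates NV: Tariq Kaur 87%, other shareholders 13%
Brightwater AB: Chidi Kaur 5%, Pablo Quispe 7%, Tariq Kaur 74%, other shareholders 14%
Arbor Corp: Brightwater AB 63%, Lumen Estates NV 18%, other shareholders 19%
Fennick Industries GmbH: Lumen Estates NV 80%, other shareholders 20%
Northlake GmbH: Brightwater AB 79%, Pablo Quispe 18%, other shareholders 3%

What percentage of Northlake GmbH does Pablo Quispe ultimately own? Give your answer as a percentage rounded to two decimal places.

23.53%

Pablo reaches Northlake along 2 paths.
Via Brightwater: 7% × 79% = 5.53%.
Direct stake: 18% = 18%.
Total: 5.53% + 18% = 23.53%.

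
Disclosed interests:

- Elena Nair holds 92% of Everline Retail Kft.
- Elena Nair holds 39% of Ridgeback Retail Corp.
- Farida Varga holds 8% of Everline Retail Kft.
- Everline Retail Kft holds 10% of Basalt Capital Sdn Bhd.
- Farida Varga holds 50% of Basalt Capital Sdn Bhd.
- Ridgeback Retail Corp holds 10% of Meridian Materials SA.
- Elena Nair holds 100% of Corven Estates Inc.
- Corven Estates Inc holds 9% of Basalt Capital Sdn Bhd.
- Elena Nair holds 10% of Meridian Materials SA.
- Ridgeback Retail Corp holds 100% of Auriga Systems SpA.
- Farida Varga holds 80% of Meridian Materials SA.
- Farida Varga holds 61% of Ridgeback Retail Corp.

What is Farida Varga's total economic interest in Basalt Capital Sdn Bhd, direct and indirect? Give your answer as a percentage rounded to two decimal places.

50.80%

Farida reaches Basalt along 2 paths.
Direct stake: 50% = 50%.
Via Everline: 8% × 10% = 0.8%.
Total: 50% + 0.8% = 50.8%.
Rounded: 50.80%.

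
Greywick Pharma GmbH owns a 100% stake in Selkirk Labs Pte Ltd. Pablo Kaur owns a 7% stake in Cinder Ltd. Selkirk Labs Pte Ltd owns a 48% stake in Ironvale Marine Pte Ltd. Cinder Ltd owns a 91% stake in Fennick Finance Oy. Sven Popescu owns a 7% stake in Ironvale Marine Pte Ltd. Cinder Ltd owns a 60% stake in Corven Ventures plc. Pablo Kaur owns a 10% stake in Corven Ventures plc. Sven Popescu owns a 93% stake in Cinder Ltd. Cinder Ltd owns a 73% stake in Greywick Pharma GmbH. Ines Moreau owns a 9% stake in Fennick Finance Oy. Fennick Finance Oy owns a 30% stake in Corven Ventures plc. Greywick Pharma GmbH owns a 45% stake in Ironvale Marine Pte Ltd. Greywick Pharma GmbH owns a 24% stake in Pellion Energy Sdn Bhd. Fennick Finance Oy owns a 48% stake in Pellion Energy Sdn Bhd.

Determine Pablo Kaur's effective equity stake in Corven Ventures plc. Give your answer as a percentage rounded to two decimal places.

Pablo reaches Corven along 3 paths.
Via Cinder → Fennick: 7% × 91% × 30% = 1.911%.
Direct stake: 10% = 10%.
Via Cinder: 7% × 60% = 4.2%.
Total: 1.911% + 10% + 4.2% = 16.111%.
Rounded: 16.11%.

16.11%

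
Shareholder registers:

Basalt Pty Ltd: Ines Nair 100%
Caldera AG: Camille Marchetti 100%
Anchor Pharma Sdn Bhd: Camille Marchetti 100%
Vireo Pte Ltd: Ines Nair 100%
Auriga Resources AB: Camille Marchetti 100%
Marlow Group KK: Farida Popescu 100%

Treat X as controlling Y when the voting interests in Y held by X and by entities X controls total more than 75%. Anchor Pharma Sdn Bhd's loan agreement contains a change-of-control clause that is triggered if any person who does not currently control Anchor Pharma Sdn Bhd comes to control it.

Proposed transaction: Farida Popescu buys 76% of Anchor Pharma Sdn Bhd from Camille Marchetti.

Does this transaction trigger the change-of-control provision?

Yes

The purchase adds only to Farida's holdings (Camille's stake shrinks), so Farida is the only person who could newly come to control Anchor.
Farida holds 100% of Marlow, so Farida controls Marlow.
Neither Farida nor any entity Farida controls holds any voting interest in Anchor.
So before the transaction, Farida does not control Anchor.
After the purchase, Farida holds 76% of Anchor directly, and Camille's stake falls to 24%.
Farida holds 76% of Anchor, so Farida controls Anchor.
Farida did not control Anchor before and does after, so the clause is triggered.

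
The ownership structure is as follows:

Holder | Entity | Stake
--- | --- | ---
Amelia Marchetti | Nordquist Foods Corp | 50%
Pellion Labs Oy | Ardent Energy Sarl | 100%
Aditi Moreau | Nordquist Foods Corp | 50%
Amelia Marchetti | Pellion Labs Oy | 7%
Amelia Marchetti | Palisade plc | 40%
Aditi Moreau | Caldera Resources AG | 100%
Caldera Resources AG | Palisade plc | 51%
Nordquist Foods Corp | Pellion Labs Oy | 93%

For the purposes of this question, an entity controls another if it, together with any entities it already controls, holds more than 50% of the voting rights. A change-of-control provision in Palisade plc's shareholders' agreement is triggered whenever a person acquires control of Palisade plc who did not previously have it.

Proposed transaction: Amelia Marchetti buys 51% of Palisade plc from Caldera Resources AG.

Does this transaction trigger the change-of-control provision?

Yes

The purchase adds only to Amelia's holdings (Caldera's stake shrinks), so Amelia is the only person who could newly come to control Palisade.
Amelia's largest direct stake is 50% in Nordquist, which does not meet the threshold, so Amelia controls no company.
In Palisade, Amelia's side holds only 40%, not > 50%.
So before the transaction, Amelia does not control Palisade.
After the purchase, Amelia's direct stake in Palisade rises to 40% + 51% = 91%, and Caldera's stake falls to 0%.
Amelia holds 91% of Palisade, so Amelia controls Palisade.
Amelia did not control Palisade before and does after, so the clause is triggered.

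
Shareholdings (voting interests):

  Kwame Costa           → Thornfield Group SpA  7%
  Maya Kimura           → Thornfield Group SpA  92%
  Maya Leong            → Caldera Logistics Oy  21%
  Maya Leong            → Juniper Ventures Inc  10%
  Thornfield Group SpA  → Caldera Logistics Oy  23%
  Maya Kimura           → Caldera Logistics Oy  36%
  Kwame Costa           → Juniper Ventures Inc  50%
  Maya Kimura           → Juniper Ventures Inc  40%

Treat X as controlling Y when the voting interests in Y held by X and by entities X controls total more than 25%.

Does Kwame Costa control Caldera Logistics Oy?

Kwame holds 50% of Juniper, so Kwame controls Juniper.
Neither Kwame nor any entity Kwame controls holds any voting interest in Caldera.
So Kwame does not control Caldera.

No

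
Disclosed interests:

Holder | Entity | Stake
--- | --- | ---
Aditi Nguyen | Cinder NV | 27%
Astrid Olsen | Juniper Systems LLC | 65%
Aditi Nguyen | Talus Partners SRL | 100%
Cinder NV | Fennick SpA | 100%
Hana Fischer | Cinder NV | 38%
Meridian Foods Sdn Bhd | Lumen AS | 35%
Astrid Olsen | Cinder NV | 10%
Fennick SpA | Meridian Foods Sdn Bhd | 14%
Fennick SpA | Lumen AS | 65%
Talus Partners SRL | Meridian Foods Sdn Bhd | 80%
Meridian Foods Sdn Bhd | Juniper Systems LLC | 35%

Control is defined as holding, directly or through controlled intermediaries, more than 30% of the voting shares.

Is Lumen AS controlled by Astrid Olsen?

Astrid holds 65% of Juniper, so Astrid controls Juniper.
Neither Astrid nor any entity Astrid controls holds any voting interest in Lumen.
So Astrid does not control Lumen.

No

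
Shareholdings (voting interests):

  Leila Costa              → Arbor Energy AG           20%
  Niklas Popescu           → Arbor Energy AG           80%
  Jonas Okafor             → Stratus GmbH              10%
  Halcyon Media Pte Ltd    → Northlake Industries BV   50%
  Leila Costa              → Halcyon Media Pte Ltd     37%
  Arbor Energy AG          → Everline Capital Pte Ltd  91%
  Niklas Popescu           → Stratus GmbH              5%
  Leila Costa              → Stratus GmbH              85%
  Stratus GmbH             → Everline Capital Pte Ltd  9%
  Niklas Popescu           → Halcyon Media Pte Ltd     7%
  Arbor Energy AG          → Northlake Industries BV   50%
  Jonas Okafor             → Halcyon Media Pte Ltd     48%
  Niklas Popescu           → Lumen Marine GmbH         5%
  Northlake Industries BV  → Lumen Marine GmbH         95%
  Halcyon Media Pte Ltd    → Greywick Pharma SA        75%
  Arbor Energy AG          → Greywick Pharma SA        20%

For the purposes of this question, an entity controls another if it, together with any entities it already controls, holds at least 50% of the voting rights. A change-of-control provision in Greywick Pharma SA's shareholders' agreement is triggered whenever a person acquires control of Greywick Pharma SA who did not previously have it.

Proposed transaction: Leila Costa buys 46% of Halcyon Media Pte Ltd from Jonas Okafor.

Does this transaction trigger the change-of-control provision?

The purchase adds only to Leila's holdings (Jonas's stake shrinks), so Leila is the only person who could newly come to control Greywick.
Leila holds 85% of Stratus, so Leila controls Stratus.
Neither Leila nor any entity Leila controls holds any voting interest in Greywick.
So before the transaction, Leila does not control Greywick.
After the purchase, Leila's direct stake in Halcyon rises to 37% + 46% = 83%, and Jonas's stake falls to 2%.
Leila holds 83% of Halcyon, so Leila controls Halcyon.
Halcyon holds 75% of Greywick, so Leila controls Greywick.
Leila did not control Greywick before and does after, so the clause is triggered.

Yes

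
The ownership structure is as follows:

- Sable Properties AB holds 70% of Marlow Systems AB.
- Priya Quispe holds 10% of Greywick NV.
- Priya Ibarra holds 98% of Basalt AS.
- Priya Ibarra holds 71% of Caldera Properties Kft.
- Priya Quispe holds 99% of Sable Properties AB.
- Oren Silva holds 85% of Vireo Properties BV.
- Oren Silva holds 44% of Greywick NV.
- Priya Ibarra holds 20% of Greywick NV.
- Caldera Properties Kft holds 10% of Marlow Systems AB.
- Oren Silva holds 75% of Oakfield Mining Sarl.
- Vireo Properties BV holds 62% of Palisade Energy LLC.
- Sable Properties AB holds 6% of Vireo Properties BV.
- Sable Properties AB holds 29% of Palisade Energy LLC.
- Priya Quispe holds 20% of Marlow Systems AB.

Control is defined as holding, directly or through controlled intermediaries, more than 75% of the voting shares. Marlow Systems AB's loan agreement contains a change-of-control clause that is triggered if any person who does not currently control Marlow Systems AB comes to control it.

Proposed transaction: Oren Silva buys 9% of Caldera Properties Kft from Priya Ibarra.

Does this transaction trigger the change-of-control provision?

The purchase adds only to Oren's holdings (Priya Ibarra's stake shrinks), so Oren is the only person who could newly come to control Marlow.
Oren holds 85% of Vireo, so Oren controls Vireo.
Neither Oren nor any entity Oren controls holds any voting interest in Marlow.
So before the transaction, Oren does not control Marlow.
After the purchase, Oren holds 9% of Caldera directly, and Priya Ibarra's stake falls to 62%.
Oren's side now holds 9% of Caldera, not > 75%, so Oren still does not control Caldera.
After the transaction, neither Oren nor any entity Oren controls holds a voting interest in Marlow, so Oren still does not control it.
No new person acquires control, so the clause is not triggered.

No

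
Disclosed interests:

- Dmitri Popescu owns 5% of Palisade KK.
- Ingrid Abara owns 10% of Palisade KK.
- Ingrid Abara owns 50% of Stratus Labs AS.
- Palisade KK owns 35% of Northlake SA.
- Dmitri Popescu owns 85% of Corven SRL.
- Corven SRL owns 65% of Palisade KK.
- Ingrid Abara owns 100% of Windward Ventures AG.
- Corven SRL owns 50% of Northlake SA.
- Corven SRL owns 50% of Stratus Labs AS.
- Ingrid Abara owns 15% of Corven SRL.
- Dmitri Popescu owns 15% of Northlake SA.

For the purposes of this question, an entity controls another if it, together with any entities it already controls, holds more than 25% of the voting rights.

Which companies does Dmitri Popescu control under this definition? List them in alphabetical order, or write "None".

Corven SRL, Northlake SA, Palisade KK, Stratus Labs AS

Dmitri holds 85% of Corven, so Dmitri controls Corven.
Corven and Dmitri together hold 65% + 5% = 70% of Palisade, so Dmitri controls Palisade.
Corven holds 50% of Stratus, so Dmitri controls Stratus.
Dmitri and Corven and Palisade together hold 15% + 50% + 35% = 100% of Northlake, so Dmitri controls Northlake.
No other company's threshold is met.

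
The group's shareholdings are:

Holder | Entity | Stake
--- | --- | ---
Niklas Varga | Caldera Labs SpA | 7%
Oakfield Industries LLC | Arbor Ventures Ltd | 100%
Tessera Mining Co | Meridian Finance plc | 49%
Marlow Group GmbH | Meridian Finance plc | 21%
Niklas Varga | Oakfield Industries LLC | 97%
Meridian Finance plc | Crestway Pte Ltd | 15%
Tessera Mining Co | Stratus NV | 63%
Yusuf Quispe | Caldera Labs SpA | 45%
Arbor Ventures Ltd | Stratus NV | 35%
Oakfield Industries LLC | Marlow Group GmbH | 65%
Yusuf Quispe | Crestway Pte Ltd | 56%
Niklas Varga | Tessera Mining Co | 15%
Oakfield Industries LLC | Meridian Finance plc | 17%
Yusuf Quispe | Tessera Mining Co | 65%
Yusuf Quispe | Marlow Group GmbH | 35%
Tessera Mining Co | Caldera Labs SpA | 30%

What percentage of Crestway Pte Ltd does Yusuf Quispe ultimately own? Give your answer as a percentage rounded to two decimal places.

Yusuf reaches Crestway along 3 paths.
Via Marlow → Meridian: 35% × 21% × 15% = 1.1025%.
Via Tessera → Meridian: 65% × 49% × 15% = 4.7775%.
Direct stake: 56% = 56%.
Total: 1.1025% + 4.7775% + 56% = 61.88%.

61.88%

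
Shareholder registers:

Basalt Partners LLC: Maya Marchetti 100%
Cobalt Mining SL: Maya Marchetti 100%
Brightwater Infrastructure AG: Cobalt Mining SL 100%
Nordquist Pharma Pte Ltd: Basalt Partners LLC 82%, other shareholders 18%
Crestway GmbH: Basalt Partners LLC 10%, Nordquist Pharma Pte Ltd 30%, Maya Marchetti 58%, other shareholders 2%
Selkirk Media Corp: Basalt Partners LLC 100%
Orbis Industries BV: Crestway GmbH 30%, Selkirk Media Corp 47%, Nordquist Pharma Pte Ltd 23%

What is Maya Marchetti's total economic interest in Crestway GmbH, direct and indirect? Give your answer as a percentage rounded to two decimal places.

Maya reaches Crestway along 3 paths.
Via Basalt: 100% × 10% = 10%.
Via Basalt → Nordquist: 100% × 82% × 30% = 24.6%.
Direct stake: 58% = 58%.
Total: 10% + 24.6% + 58% = 92.6%.
Rounded: 92.60%.

92.60%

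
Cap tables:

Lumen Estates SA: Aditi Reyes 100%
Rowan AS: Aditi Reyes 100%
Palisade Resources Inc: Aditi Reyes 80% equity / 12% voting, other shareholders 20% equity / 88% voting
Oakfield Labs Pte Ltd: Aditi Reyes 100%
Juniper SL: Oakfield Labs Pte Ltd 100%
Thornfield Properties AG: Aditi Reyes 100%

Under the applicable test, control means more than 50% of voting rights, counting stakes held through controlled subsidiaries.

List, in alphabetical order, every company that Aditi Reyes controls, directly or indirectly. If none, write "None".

Aditi holds 100% of Lumen, so Aditi controls Lumen.
Aditi holds 100% of Rowan, so Aditi controls Rowan.
Aditi holds 100% of Oakfield, so Aditi controls Oakfield.
Oakfield holds 100% of Juniper, so Aditi controls Juniper.
Aditi holds 100% of Thornfield, so Aditi controls Thornfield.
No other company's threshold is met.

Juniper SL, Lumen Estates SA, Oakfield Labs Pte Ltd, Rowan AS, Thornfield Properties AG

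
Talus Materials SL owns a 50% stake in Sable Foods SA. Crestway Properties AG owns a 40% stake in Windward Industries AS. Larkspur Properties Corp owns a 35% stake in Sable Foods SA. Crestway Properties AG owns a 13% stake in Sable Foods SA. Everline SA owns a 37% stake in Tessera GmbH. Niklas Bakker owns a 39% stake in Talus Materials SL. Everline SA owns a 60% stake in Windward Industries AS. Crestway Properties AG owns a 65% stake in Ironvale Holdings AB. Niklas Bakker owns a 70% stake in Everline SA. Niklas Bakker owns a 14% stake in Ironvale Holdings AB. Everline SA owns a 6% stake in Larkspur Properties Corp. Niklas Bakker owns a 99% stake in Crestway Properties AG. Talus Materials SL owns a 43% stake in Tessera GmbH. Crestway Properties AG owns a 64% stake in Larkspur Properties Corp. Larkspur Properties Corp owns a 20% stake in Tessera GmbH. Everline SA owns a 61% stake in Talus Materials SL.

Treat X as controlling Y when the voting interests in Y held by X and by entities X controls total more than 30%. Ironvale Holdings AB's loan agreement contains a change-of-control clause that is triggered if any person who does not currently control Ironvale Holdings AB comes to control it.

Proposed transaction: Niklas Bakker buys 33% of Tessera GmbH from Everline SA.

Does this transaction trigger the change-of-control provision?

The purchase adds only to Niklas's holdings (Everline's stake shrinks), so Niklas is the only person who could newly come to control Ironvale.
Niklas holds 99% of Crestway, so Niklas controls Crestway.
Crestway and Niklas together hold 65% + 14% = 79% of Ironvale, so Niklas controls Ironvale.
So Niklas already controls Ironvale before the transaction.
After the purchase, Niklas holds 33% of Tessera directly, and Everline's stake falls to 4%.
Niklas controlled Ironvale already, so this is not a new person acquiring control; every other person's position is unchanged or reduced.
No new person acquires control, so the clause is not triggered.

No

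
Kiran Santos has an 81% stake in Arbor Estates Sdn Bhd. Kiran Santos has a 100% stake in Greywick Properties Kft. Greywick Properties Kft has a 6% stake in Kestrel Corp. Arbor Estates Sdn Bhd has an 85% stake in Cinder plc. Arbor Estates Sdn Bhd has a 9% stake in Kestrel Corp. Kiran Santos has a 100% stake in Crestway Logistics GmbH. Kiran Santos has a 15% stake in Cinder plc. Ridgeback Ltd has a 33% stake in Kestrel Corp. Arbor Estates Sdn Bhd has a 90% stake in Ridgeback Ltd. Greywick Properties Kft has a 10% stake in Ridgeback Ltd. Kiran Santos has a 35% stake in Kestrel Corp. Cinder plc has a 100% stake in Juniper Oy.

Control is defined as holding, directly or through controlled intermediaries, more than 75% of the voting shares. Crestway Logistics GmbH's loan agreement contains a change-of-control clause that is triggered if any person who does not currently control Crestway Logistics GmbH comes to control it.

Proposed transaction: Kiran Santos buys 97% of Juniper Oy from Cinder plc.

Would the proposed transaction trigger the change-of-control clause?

The purchase adds only to Kiran's holdings (Cinder's stake shrinks), so Kiran is the only person who could newly come to control Crestway.
Kiran holds 100% of Crestway, so Kiran controls Crestway.
So Kiran already controls Crestway before the transaction.
After the purchase, Kiran holds 97% of Juniper directly, and Cinder's stake falls to 3%.
Kiran controlled Crestway already, so this is not a new person acquiring control; every other person's position is unchanged or reduced.
No new person acquires control, so the clause is not triggered.

No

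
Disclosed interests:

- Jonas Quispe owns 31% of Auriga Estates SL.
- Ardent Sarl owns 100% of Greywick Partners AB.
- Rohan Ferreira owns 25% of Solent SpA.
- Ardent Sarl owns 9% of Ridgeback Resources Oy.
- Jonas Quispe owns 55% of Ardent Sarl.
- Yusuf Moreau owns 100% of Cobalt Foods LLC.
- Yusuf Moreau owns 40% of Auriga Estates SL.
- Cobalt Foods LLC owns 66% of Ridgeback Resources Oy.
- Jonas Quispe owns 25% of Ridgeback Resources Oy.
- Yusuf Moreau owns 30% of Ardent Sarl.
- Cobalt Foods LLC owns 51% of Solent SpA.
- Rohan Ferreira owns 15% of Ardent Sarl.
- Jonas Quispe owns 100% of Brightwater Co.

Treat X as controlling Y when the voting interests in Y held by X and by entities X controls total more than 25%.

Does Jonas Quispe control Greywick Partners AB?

Yes

Jonas holds 55% of Ardent, so Jonas controls Ardent.
Ardent holds 100% of Greywick, so Jonas controls Greywick.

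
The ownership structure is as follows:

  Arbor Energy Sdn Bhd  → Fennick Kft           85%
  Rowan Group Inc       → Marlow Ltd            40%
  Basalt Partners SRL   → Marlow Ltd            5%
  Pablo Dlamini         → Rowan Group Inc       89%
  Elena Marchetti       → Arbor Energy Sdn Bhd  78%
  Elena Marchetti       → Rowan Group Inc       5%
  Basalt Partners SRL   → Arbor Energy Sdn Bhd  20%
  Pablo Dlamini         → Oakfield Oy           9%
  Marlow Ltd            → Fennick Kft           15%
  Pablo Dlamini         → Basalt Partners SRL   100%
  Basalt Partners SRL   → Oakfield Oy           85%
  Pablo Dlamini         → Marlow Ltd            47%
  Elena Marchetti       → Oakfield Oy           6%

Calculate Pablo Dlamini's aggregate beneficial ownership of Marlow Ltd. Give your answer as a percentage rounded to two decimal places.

87.60%

Pablo reaches Marlow along 3 paths.
Direct stake: 47% = 47%.
Via Rowan: 89% × 40% = 35.6%.
Via Basalt: 100% × 5% = 5%.
Total: 47% + 35.6% + 5% = 87.6%.
Rounded: 87.60%.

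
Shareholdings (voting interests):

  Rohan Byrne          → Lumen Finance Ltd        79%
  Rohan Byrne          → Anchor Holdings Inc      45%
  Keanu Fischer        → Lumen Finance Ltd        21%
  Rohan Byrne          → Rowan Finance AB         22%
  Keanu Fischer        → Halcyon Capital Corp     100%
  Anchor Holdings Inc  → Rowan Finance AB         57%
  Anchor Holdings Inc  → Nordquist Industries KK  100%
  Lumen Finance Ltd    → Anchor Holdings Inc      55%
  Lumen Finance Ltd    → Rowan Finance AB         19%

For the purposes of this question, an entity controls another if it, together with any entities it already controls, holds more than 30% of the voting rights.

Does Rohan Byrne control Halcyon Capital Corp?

No

Rohan holds 79% of Lumen, so Rohan controls Lumen.
Rohan and Lumen together hold 45% + 55% = 100% of Anchor, so Rohan controls Anchor.
Anchor holds 100% of Nordquist, so Rohan controls Nordquist.
Lumen and Rohan and Anchor together hold 19% + 22% + 57% = 98% of Rowan, so Rohan controls Rowan.
Neither Rohan nor any entity Rohan controls holds any voting interest in Halcyon.
So Rohan does not control Halcyon.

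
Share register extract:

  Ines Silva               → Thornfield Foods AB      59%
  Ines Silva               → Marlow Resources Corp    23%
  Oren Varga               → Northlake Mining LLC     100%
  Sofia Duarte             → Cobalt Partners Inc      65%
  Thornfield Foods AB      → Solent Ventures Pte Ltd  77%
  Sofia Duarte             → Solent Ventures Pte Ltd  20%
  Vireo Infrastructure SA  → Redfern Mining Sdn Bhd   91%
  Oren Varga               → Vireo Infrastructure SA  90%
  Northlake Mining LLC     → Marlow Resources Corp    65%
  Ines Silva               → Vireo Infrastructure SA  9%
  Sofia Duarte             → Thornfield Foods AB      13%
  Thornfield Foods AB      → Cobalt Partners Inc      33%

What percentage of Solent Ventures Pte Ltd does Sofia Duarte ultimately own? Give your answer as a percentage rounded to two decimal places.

Sofia reaches Solent along 2 paths.
Via Thornfield: 13% × 77% = 10.01%.
Direct stake: 20% = 20%.
Total: 10.01% + 20% = 30.01%.

30.01%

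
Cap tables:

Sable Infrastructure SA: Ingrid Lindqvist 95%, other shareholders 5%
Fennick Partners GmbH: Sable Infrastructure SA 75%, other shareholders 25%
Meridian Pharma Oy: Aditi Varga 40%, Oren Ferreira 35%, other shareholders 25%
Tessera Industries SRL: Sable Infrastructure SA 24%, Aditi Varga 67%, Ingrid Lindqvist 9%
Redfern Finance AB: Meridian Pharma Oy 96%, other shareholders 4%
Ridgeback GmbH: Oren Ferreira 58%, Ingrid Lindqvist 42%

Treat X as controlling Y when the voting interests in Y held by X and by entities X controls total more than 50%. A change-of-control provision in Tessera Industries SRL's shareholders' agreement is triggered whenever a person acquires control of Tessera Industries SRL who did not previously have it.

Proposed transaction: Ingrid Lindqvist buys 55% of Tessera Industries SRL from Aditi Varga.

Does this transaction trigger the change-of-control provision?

The purchase adds only to Ingrid's holdings (Aditi's stake shrinks), so Ingrid is the only person who could newly come to control Tessera.
Ingrid holds 95% of Sable, so Ingrid controls Sable.
Sable holds 75% of Fennick, so Ingrid controls Fennick.
In Tessera, Ingrid's side holds only 24% + 9% = 33%, not > 50%.
So before the transaction, Ingrid does not control Tessera.
After the purchase, Ingrid's direct stake in Tessera rises to 9% + 55% = 64%, and Aditi's stake falls to 12%.
Sable and Ingrid together hold 24% + 64% = 88% of Tessera, so Ingrid controls Tessera.
Ingrid did not control Tessera before and does after, so the clause is triggered.

Yes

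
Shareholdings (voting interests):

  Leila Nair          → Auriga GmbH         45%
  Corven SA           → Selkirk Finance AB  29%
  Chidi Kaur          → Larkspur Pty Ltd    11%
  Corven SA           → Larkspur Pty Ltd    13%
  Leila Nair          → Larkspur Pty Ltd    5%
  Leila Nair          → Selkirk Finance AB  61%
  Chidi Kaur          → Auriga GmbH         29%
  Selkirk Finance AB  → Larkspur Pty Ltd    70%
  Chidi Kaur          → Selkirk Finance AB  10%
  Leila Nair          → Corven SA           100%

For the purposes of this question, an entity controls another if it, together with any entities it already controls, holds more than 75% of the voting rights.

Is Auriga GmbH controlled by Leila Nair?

No

Leila holds 100% of Corven, so Leila controls Corven.
Corven and Leila together hold 29% + 61% = 90% of Selkirk, so Leila controls Selkirk.
Corven and Selkirk and Leila together hold 13% + 70% + 5% = 88% of Larkspur, so Leila controls Larkspur.
In Auriga, Leila's side holds only 45%, not > 75%.
So Leila does not control Auriga.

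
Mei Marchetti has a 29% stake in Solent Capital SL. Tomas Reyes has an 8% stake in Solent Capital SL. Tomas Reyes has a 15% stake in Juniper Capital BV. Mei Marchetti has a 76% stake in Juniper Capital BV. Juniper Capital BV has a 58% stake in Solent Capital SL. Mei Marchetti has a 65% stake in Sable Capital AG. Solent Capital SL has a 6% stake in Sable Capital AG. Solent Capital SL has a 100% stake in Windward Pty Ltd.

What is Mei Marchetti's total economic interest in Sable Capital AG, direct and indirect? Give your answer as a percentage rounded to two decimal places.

69.38%

Mei reaches Sable along 3 paths.
Via Solent: 29% × 6% = 1.74%.
Via Juniper → Solent: 76% × 58% × 6% = 2.6448%.
Direct stake: 65% = 65%.
Total: 1.74% + 2.6448% + 65% = 69.3848%.
Rounded: 69.38%.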